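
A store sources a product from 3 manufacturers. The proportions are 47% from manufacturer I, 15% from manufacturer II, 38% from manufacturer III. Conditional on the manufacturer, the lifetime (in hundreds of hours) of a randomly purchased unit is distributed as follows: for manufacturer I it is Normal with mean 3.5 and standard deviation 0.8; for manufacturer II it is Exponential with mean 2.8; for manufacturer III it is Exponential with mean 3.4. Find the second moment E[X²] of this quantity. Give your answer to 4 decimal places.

17.1959

For each component E[X²] = Var + (mean)², giving I: 12.89; II: 15.68; III: 23.12.
Overall E[X²] = 0.47·12.89 + 0.15·15.68 + 0.38·23.12 = 17.1959.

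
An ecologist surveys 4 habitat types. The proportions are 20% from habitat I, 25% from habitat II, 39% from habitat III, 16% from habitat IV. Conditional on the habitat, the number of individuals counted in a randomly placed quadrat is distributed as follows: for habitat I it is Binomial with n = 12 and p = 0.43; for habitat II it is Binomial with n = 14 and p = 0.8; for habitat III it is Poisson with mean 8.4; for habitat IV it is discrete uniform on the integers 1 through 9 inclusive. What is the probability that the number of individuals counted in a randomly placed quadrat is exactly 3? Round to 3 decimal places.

Conditional on each habitat, P(X = 3): I: 0.111097; II: 3.81682e-06; III: 0.0222133; IV: 0.111111.
By total probability, P(X = 3) = 0.2·0.111097 + 0.25·3.81682e-06 + 0.39·0.0222133 + 0.16·0.111111 = 0.0486613.

0.049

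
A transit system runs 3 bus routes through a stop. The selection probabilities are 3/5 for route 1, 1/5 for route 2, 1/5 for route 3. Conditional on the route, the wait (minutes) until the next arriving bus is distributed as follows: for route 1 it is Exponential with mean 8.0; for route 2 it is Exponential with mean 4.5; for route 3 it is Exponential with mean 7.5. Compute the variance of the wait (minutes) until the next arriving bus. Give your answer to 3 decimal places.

55.560

Per component, 1: μ=8, E[X²]=128; 2: μ=4.5, E[X²]=40.5; 3: μ=7.5, E[X²]=112.5.
E[X] = 0.6·8 + 0.2·4.5 + 0.2·7.5 = 7.2.
E[X²] = 0.6·128 + 0.2·40.5 + 0.2·112.5 = 107.4.
Var(X) = E[X²] − (E[X])² = 107.4 − 51.84 = 55.56.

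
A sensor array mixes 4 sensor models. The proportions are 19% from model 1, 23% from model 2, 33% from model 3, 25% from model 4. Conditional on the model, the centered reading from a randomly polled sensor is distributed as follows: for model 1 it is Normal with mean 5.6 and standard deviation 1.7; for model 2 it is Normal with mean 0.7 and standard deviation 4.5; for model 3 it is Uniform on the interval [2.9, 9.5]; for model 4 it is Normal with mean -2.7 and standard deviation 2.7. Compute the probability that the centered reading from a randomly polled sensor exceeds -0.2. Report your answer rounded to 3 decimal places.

0.697

Conditional on each model, P(X > -0.2): 1: 0.999677; 2: 0.57926; 3: 1; 4: 0.177242.
By total probability, P(X > -0.2) = 0.19·0.999677 + 0.23·0.57926 + 0.33·1 + 0.25·0.177242 = 0.697479.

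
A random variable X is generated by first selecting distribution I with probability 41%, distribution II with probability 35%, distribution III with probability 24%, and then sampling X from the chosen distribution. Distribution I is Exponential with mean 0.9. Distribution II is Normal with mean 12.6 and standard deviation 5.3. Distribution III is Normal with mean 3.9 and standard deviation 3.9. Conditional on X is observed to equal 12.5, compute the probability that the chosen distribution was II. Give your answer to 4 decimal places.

0.9242

Likelihoods f(12.5 | ·): I: 1.0325e-06; II: 0.0752587; III: 0.00899389.
Posterior ∝ prior × likelihood. Numerator for II: 0.35·0.0752587 = 0.0263406.
Normalizing constant: 0.41·1.0325e-06 + 0.35·0.0752587 + 0.24·0.00899389 = 0.0284995.
P(II | observation) = 0.0263406 / 0.0284995 = 0.924246.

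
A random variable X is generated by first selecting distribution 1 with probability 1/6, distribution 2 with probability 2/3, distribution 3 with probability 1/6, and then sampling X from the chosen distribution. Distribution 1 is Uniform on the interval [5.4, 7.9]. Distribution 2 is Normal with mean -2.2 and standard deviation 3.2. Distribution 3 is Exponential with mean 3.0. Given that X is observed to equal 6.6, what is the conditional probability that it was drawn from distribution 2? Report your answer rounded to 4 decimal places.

Likelihoods f(6.6 | ·): 1: 0.4; 2: 0.00284174; 3: 0.0369344.
Posterior ∝ prior × likelihood. Numerator for 2: 0.666667·0.00284174 = 0.00189449.
Normalizing constant: 0.166667·0.4 + 0.666667·0.00284174 + 0.166667·0.0369344 = 0.0747169.
P(2 | observation) = 0.00189449 / 0.0747169 = 0.0253556.

0.0254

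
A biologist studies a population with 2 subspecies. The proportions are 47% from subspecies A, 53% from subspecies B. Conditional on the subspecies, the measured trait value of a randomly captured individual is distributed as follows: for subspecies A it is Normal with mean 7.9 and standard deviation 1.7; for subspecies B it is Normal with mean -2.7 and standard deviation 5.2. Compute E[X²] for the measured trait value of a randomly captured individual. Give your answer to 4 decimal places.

For each component E[X²] = Var + (mean)², giving A: 65.3; B: 34.33.
Overall E[X²] = 0.47·65.3 + 0.53·34.33 = 48.8859.

48.8859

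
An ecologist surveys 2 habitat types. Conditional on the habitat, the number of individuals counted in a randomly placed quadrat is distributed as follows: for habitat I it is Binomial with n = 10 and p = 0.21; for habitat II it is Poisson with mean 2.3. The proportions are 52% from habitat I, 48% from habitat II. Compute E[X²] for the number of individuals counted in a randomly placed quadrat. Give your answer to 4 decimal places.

6.7991

For each component E[X²] = Var + (mean)², giving I: 6.069; II: 7.59.
Overall E[X²] = 0.52·6.069 + 0.48·7.59 = 6.79908.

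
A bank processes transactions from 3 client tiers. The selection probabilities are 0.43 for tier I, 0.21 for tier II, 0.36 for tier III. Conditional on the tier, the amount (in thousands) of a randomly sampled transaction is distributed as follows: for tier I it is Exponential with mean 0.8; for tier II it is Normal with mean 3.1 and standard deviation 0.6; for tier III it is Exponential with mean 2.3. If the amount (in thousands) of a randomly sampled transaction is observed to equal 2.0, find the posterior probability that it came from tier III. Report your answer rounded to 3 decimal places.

0.483

Likelihoods f(2.0 | ·): I: 0.102606; II: 0.123852; III: 0.182232.
Posterior ∝ prior × likelihood. Numerator for III: 0.36·0.182232 = 0.0656035.
Normalizing constant: 0.43·0.102606 + 0.21·0.123852 + 0.36·0.182232 = 0.135733.
P(III | observation) = 0.0656035 / 0.135733 = 0.483327.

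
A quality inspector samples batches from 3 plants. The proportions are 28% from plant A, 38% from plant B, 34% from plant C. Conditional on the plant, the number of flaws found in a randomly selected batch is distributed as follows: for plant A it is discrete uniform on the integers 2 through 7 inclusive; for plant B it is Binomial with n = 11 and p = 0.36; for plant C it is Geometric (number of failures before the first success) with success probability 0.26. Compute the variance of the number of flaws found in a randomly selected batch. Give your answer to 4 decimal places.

Per component, A: μ=4.5, E[X²]=23.1667; B: μ=3.96, E[X²]=18.216; C: μ=2.84615, E[X²]=19.0473.
E[X] = 0.28·4.5 + 0.38·3.96 + 0.34·2.84615 = 3.73249.
E[X²] = 0.28·23.1667 + 0.38·18.216 + 0.34·19.0473 = 19.8848.
Var(X) = E[X²] − (E[X])² = 19.8848 − 13.9315 = 5.95334.

5.9533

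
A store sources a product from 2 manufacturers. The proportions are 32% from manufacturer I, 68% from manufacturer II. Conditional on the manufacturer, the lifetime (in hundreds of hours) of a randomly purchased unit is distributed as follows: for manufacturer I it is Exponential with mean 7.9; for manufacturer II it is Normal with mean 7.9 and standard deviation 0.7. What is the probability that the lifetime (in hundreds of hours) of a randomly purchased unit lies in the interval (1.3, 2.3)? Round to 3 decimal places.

Conditional on each manufacturer, P(1.3 < X < 2.3): I: 0.100858; II: 6.10623e-16.
By total probability, P(1.3 < X < 2.3) = 0.32·0.100858 + 0.68·6.10623e-16 = 0.0322745.

0.032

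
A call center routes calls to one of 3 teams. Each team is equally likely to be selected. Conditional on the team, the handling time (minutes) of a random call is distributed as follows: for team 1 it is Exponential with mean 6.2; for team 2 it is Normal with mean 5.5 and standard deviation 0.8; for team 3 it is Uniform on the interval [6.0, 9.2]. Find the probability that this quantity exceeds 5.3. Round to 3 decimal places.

0.675

Conditional on each team, P(X > 5.3): 1: 0.425352; 2: 0.598706; 3: 1.
By total probability, P(X > 5.3) = 0.333333·0.425352 + 0.333333·0.598706 + 0.333333·1 = 0.674686.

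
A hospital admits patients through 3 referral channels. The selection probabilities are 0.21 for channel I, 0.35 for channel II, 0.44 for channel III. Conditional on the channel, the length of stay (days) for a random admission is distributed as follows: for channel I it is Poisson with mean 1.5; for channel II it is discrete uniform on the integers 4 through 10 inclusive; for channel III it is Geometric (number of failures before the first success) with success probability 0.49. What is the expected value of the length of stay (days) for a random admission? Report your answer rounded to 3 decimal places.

Component means — I: 1.5; II: 7; III: 1.04082.
E[X] = 0.21·1.5 + 0.35·7 + 0.44·1.04082 = 3.22296.

3.223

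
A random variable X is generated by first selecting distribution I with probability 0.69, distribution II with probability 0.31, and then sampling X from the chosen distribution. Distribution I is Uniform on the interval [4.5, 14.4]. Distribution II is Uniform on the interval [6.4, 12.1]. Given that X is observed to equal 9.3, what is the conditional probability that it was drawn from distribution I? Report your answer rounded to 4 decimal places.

Likelihoods f(9.3 | ·): I: 0.10101; II: 0.175439.
Posterior ∝ prior × likelihood. Numerator for I: 0.69·0.10101 = 0.069697.
Normalizing constant: 0.69·0.10101 + 0.31·0.175439 = 0.124083.
P(I | observation) = 0.069697 / 0.124083 = 0.561697.

0.5617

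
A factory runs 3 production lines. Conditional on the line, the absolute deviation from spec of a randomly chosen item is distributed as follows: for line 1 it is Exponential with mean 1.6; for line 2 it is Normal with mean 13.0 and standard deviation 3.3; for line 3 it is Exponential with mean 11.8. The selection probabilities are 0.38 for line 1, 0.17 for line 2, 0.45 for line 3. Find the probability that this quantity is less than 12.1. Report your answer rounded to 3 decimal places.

Conditional on each line, P(X < 12.1): 1: 0.99948; 2: 0.392531; 3: 0.641356.
By total probability, P(X < 12.1) = 0.38·0.99948 + 0.17·0.392531 + 0.45·0.641356 = 0.735143.

0.735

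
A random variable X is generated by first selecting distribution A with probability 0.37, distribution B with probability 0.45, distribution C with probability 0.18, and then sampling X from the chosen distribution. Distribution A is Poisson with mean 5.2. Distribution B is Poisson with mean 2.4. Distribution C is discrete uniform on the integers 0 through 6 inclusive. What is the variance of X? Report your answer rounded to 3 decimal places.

Per component, A: μ=5.2, E[X²]=32.24; B: μ=2.4, E[X²]=8.16; C: μ=3, E[X²]=13.
E[X] = 0.37·5.2 + 0.45·2.4 + 0.18·3 = 3.544.
E[X²] = 0.37·32.24 + 0.45·8.16 + 0.18·13 = 17.9408.
Var(X) = E[X²] − (E[X])² = 17.9408 − 12.5599 = 5.38086.

5.381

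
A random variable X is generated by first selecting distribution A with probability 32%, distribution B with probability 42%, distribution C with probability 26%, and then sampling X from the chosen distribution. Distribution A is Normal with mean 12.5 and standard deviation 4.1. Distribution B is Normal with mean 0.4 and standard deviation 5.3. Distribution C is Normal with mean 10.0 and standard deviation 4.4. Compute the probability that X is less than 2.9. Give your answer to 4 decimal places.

Conditional on each component, P(X < 2.9): A: 0.00960415; B: 0.681429; C: 0.0533032.
By total probability, P(X < 2.9) = 0.32·0.00960415 + 0.42·0.681429 + 0.26·0.0533032 = 0.303132.

0.3031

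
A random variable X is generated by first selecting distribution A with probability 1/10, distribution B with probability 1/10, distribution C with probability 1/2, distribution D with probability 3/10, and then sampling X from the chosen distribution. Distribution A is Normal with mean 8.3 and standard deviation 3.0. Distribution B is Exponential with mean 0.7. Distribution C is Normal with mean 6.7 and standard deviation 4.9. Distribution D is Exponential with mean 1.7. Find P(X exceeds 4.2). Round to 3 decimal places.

0.465

Conditional on each component, P(X > 4.2): A: 0.914135; B: 0.00247875; C: 0.695046; D: 0.0845351.
By total probability, P(X > 4.2) = 0.1·0.914135 + 0.1·0.00247875 + 0.5·0.695046 + 0.3·0.0845351 = 0.464545.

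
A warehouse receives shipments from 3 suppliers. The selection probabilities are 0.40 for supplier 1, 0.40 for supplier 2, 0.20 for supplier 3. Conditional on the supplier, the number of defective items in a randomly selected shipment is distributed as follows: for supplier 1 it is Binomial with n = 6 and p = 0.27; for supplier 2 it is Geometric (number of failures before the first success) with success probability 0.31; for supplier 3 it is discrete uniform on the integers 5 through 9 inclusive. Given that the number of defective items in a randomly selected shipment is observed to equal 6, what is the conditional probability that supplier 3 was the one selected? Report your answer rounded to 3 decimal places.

0.747

Likelihoods P(X=6 | ·): 1: 0.00038742; 2: 0.0334546; 3: 0.2.
Posterior ∝ prior × likelihood. Numerator for 3: 0.2·0.2 = 0.04.
Normalizing constant: 0.4·0.00038742 + 0.4·0.0334546 + 0.2·0.2 = 0.0535368.
P(3 | observation) = 0.04 / 0.0535368 = 0.747149.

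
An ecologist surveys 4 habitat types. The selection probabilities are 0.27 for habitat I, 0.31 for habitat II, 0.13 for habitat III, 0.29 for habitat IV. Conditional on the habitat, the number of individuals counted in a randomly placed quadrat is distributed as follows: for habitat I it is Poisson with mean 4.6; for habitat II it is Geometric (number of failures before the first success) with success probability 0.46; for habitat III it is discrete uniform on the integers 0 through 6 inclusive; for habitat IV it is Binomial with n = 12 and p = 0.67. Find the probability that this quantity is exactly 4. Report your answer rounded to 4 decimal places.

Conditional on each habitat, P(X = 4): I: 0.187528; II: 0.0391141; III: 0.142857; IV: 0.0140287.
By total probability, P(X = 4) = 0.27·0.187528 + 0.31·0.0391141 + 0.13·0.142857 + 0.29·0.0140287 = 0.0853976.

0.0854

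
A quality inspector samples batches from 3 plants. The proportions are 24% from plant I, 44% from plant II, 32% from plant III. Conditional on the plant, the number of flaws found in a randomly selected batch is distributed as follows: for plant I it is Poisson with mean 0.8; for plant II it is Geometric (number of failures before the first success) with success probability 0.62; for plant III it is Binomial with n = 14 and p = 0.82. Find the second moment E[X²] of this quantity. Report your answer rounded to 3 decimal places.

For each component E[X²] = Var + (mean)², giving I: 1.44; II: 1.3642; III: 133.857.
Overall E[X²] = 0.24·1.44 + 0.44·1.3642 + 0.32·133.857 = 43.78.

43.780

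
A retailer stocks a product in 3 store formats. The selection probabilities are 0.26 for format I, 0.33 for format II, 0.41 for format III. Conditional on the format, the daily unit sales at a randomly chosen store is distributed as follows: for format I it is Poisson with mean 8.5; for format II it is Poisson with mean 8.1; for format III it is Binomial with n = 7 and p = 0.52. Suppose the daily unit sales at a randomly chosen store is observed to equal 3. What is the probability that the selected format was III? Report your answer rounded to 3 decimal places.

Likelihoods P(X=3 | ·): I: 0.0208258; II: 0.0268855; III: 0.261242.
Posterior ∝ prior × likelihood. Numerator for III: 0.41·0.261242 = 0.107109.
Normalizing constant: 0.26·0.0208258 + 0.33·0.0268855 + 0.41·0.261242 = 0.121396.
P(III | observation) = 0.107109 / 0.121396 = 0.882311.

0.882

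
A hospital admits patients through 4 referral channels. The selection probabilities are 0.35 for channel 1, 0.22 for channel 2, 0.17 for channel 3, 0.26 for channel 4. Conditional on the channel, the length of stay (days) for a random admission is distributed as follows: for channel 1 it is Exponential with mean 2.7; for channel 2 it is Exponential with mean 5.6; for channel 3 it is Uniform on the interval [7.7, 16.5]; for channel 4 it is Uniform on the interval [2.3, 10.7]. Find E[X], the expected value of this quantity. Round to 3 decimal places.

5.924

Component means — 1: 2.7; 2: 5.6; 3: 12.1; 4: 6.5.
E[X] = 0.35·2.7 + 0.22·5.6 + 0.17·12.1 + 0.26·6.5 = 5.924.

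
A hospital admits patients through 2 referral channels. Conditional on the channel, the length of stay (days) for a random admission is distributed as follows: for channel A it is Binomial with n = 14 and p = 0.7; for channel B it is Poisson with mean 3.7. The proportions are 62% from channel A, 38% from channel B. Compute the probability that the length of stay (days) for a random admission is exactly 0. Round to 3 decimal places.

Conditional on each channel, P(X = 0): A: 4.78297e-08; B: 0.0247235.
By total probability, P(X = 0) = 0.62·4.78297e-08 + 0.38·0.0247235 = 0.00939497.

0.009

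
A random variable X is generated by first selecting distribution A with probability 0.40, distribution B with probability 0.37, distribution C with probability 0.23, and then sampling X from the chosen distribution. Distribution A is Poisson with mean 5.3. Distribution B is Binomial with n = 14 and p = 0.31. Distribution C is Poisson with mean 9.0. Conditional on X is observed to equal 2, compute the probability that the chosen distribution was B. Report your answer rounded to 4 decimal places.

0.5635

Likelihoods P(X=2 | ·): A: 0.0701069; B: 0.101848; C: 0.0049981.
Posterior ∝ prior × likelihood. Numerator for B: 0.37·0.101848 = 0.0376839.
Normalizing constant: 0.4·0.0701069 + 0.37·0.101848 + 0.23·0.0049981 = 0.0668762.
P(B | observation) = 0.0376839 / 0.0668762 = 0.563487.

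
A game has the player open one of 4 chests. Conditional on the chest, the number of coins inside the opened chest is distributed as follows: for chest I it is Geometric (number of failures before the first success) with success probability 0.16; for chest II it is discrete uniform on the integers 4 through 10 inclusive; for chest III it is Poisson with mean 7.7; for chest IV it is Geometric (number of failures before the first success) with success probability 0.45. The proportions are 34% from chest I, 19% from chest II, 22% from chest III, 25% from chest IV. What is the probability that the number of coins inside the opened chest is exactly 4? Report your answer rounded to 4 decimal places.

0.0791

Conditional on each chest, P(X = 4): I: 0.0796594; II: 0.142857; III: 0.0663261; IV: 0.0411778.
By total probability, P(X = 4) = 0.34·0.0796594 + 0.19·0.142857 + 0.22·0.0663261 + 0.25·0.0411778 = 0.0791132.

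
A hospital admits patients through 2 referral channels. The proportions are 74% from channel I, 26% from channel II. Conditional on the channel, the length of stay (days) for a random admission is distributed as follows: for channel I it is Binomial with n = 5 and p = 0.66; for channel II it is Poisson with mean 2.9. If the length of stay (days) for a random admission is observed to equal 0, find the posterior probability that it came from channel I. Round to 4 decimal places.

0.1903

Likelihoods P(X=0 | ·): I: 0.00454354; II: 0.0550232.
Posterior ∝ prior × likelihood. Numerator for I: 0.74·0.00454354 = 0.00336222.
Normalizing constant: 0.74·0.00454354 + 0.26·0.0550232 = 0.0176683.
P(I | observation) = 0.00336222 / 0.0176683 = 0.190297.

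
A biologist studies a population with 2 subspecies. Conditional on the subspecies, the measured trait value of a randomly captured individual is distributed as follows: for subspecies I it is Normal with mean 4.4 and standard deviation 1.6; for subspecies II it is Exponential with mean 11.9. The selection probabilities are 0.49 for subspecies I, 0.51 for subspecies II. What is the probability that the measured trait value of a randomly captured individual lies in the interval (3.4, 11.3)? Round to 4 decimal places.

Conditional on each subspecies, P(3.4 < X < 11.3): I: 0.734006; II: 0.364574.
By total probability, P(3.4 < X < 11.3) = 0.49·0.734006 + 0.51·0.364574 = 0.545596.

0.5456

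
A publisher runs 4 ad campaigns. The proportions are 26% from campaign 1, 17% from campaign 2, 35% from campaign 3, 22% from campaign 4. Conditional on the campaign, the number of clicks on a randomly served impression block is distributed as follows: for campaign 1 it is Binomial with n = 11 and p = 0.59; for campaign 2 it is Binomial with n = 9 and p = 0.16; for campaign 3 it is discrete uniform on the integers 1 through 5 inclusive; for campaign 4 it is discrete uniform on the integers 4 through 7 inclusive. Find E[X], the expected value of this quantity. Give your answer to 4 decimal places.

4.1922

Component means — 1: 6.49; 2: 1.44; 3: 3; 4: 5.5.
E[X] = 0.26·6.49 + 0.17·1.44 + 0.35·3 + 0.22·5.5 = 4.1922.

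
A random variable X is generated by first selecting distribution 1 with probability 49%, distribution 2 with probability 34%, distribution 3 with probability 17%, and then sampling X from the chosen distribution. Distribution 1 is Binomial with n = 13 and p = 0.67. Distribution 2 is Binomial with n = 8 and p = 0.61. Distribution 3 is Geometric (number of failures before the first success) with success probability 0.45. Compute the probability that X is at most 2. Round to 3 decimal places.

0.157

Conditional on each component, P(X ≤ 2): 1: 0.000192047; 2: 0.0438932; 3: 0.833625.
By total probability, P(X ≤ 2) = 0.49·0.000192047 + 0.34·0.0438932 + 0.17·0.833625 = 0.156734.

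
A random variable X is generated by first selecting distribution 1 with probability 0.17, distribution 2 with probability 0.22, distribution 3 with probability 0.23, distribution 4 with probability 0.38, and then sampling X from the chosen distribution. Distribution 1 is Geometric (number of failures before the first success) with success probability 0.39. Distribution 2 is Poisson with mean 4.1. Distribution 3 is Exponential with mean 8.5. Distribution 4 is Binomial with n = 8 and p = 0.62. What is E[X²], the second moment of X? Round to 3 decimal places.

For each component E[X²] = Var + (mean)², giving 1: 6.45694; 2: 20.91; 3: 144.5; 4: 26.4864.
Overall E[X²] = 0.17·6.45694 + 0.22·20.91 + 0.23·144.5 + 0.38·26.4864 = 48.9977.

48.998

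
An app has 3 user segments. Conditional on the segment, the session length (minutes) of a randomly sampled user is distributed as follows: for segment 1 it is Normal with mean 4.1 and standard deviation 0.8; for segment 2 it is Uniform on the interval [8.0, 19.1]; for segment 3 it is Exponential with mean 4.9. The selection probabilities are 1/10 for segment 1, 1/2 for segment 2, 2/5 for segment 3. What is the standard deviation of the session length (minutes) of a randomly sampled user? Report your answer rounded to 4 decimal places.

5.8529

Per component, 1: μ=4.1, E[X²]=17.45; 2: μ=13.55, E[X²]=193.87; 3: μ=4.9, E[X²]=48.02.
E[X] = 0.1·4.1 + 0.5·13.55 + 0.4·4.9 = 9.145.
E[X²] = 0.1·17.45 + 0.5·193.87 + 0.4·48.02 = 117.888.
Var(X) = E[X²] − (E[X])² = 117.888 − 83.631 = 34.257.
SD(X) = √34.257 = 5.85295.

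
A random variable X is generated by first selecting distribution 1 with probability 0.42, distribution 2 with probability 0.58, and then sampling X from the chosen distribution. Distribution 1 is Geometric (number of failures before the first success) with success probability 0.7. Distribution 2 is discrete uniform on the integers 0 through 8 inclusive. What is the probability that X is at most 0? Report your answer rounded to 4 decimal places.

0.3584

Conditional on each component, P(X ≤ 0): 1: 0.7; 2: 0.111111.
By total probability, P(X ≤ 0) = 0.42·0.7 + 0.58·0.111111 = 0.358444.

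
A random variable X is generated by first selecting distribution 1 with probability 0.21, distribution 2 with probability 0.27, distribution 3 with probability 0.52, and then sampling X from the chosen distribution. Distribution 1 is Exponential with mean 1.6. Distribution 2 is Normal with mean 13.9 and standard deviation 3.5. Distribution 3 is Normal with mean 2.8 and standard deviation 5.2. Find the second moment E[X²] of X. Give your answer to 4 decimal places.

74.6870

For each component E[X²] = Var + (mean)², giving 1: 5.12; 2: 205.46; 3: 34.88.
Overall E[X²] = 0.21·5.12 + 0.27·205.46 + 0.52·34.88 = 74.687.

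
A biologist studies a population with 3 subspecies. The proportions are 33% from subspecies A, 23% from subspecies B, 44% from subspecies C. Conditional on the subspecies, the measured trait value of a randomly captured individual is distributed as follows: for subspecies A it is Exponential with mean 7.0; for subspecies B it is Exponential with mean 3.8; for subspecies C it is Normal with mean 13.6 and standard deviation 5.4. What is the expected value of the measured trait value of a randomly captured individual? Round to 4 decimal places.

Component means — A: 7; B: 3.8; C: 13.6.
E[X] = 0.33·7 + 0.23·3.8 + 0.44·13.6 = 9.168.

9.1680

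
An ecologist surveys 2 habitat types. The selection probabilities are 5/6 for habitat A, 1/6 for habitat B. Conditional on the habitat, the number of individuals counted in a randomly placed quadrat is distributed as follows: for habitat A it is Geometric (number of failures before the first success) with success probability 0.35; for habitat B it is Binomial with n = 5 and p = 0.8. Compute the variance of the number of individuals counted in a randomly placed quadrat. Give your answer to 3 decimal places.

5.193

Per component, A: μ=1.85714, E[X²]=8.7551; B: μ=4, E[X²]=16.8.
E[X] = 0.833333·1.85714 + 0.166667·4 = 2.21429.
E[X²] = 0.833333·8.7551 + 0.166667·16.8 = 10.0959.
Var(X) = E[X²] − (E[X])² = 10.0959 − 4.90306 = 5.19286.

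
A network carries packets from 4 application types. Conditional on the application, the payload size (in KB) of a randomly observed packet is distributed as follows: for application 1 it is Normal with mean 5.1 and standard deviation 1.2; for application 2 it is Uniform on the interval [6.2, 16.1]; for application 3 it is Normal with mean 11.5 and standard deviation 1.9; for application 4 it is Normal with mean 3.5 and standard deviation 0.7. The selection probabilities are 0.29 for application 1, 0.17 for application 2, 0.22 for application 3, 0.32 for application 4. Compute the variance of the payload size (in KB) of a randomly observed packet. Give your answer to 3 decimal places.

Per component, 1: μ=5.1, E[X²]=27.45; 2: μ=11.15, E[X²]=132.49; 3: μ=11.5, E[X²]=135.86; 4: μ=3.5, E[X²]=12.74.
E[X] = 0.29·5.1 + 0.17·11.15 + 0.22·11.5 + 0.32·3.5 = 7.0245.
E[X²] = 0.29·27.45 + 0.17·132.49 + 0.22·135.86 + 0.32·12.74 = 64.4498.
Var(X) = E[X²] − (E[X])² = 64.4498 − 49.3436 = 15.1062.

15.106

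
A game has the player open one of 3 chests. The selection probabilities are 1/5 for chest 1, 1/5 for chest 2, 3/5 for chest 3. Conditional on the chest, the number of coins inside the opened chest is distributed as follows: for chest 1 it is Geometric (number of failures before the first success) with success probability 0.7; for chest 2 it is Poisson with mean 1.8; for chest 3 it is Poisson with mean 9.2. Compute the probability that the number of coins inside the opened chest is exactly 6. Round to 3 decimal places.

Conditional on each chest, P(X = 6): 1: 0.0005103; 2: 0.00780859; 3: 0.0850913.
By total probability, P(X = 6) = 0.2·0.0005103 + 0.2·0.00780859 + 0.6·0.0850913 = 0.0527186.

0.053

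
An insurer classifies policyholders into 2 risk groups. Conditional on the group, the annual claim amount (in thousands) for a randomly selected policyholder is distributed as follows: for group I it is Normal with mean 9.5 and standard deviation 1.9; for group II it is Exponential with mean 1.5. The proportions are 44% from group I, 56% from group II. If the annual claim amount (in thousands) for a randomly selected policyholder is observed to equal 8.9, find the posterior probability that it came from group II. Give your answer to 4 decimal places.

Likelihoods f(8.9 | ·): I: 0.199757; II: 0.00176642.
Posterior ∝ prior × likelihood. Numerator for II: 0.56·0.00176642 = 0.000989197.
Normalizing constant: 0.44·0.199757 + 0.56·0.00176642 = 0.0888823.
P(II | observation) = 0.000989197 / 0.0888823 = 0.0111293.

0.0111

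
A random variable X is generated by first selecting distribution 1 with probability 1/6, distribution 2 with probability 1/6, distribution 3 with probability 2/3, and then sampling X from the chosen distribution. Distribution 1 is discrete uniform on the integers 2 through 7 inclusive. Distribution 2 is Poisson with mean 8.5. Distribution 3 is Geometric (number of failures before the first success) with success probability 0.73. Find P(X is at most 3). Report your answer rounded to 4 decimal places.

Conditional on each component, P(X ≤ 3): 1: 0.333333; 2: 0.0301091; 3: 0.994686.
By total probability, P(X ≤ 3) = 0.166667·0.333333 + 0.166667·0.0301091 + 0.666667·0.994686 = 0.723697.

0.7237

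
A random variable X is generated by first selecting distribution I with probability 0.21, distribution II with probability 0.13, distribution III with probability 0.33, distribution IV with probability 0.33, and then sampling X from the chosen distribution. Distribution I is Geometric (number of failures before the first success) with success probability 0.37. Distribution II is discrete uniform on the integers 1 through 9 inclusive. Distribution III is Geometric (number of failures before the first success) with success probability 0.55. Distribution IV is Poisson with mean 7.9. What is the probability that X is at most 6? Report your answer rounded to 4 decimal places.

0.7247

Conditional on each component, P(X ≤ 6): I: 0.96061; II: 0.666667; III: 0.996263; IV: 0.32574.
By total probability, P(X ≤ 6) = 0.21·0.96061 + 0.13·0.666667 + 0.33·0.996263 + 0.33·0.32574 = 0.724656.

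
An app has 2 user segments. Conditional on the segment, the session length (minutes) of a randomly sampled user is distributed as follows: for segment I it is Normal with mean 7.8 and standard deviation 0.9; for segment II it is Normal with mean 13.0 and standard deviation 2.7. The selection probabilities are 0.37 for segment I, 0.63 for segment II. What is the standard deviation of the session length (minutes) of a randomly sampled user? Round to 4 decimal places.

Per component, I: μ=7.8, E[X²]=61.65; II: μ=13, E[X²]=176.29.
E[X] = 0.37·7.8 + 0.63·13 = 11.076.
E[X²] = 0.37·61.65 + 0.63·176.29 = 133.873.
Var(X) = E[X²] − (E[X])² = 133.873 − 122.678 = 11.1954.
SD(X) = √11.1954 = 3.34596.

3.3460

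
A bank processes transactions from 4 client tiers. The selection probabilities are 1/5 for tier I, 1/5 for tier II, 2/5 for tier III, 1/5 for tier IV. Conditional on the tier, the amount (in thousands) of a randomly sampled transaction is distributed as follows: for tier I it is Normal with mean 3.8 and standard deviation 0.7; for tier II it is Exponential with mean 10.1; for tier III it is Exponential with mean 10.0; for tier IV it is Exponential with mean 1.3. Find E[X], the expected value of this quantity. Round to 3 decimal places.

7.040

Component means — I: 3.8; II: 10.1; III: 10; IV: 1.3.
E[X] = 0.2·3.8 + 0.2·10.1 + 0.4·10 + 0.2·1.3 = 7.04.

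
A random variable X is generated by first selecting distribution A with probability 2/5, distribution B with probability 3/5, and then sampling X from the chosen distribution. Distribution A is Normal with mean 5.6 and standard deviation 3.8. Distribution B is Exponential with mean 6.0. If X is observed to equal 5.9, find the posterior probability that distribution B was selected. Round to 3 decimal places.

Likelihoods f(5.9 | ·): A: 0.104658; B: 0.0623437.
Posterior ∝ prior × likelihood. Numerator for B: 0.6·0.0623437 = 0.0374062.
Normalizing constant: 0.4·0.104658 + 0.6·0.0623437 = 0.0792695.
P(B | observation) = 0.0374062 / 0.0792695 = 0.471887.

0.472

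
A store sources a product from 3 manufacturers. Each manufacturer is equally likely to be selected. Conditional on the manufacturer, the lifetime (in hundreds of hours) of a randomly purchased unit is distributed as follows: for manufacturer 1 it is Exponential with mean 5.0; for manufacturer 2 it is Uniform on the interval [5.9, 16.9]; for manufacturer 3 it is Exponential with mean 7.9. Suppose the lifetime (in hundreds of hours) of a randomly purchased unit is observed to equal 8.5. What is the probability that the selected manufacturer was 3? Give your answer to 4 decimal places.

Likelihoods f(8.5 | ·): 1: 0.0365367; 2: 0.0909091; 3: 0.0431613.
Posterior ∝ prior × likelihood. Numerator for 3: 0.333333·0.0431613 = 0.0143871.
Normalizing constant: 0.333333·0.0365367 + 0.333333·0.0909091 + 0.333333·0.0431613 = 0.056869.
P(3 | observation) = 0.0143871 / 0.056869 = 0.252986.

0.2530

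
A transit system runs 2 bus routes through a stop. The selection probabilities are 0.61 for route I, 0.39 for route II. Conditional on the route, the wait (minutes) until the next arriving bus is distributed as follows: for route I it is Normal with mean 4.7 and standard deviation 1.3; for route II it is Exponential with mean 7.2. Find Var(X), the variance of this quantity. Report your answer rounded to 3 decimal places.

22.735

Per component, I: μ=4.7, E[X²]=23.78; II: μ=7.2, E[X²]=103.68.
E[X] = 0.61·4.7 + 0.39·7.2 = 5.675.
E[X²] = 0.61·23.78 + 0.39·103.68 = 54.941.
Var(X) = E[X²] − (E[X])² = 54.941 − 32.2056 = 22.7354.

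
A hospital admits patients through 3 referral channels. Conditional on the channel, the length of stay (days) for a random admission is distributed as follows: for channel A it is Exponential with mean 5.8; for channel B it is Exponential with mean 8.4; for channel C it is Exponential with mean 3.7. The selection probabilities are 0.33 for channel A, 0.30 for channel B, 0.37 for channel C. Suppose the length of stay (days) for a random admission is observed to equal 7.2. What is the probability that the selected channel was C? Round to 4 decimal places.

Likelihoods f(7.2 | ·): A: 0.0498251; B: 0.0505206; C: 0.0386087.
Posterior ∝ prior × likelihood. Numerator for C: 0.37·0.0386087 = 0.0142852.
Normalizing constant: 0.33·0.0498251 + 0.3·0.0505206 + 0.37·0.0386087 = 0.0458836.
P(C | observation) = 0.0142852 / 0.0458836 = 0.311335.

0.3113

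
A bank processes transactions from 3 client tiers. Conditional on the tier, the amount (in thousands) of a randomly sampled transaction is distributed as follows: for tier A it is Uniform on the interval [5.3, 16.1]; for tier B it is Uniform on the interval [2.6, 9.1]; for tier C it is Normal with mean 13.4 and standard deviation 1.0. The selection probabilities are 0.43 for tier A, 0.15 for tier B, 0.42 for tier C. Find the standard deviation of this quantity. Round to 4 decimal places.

3.3989

Per component, A: μ=10.7, E[X²]=124.21; B: μ=5.85, E[X²]=37.7433; C: μ=13.4, E[X²]=180.56.
E[X] = 0.43·10.7 + 0.15·5.85 + 0.42·13.4 = 11.1065.
E[X²] = 0.43·124.21 + 0.15·37.7433 + 0.42·180.56 = 134.907.
Var(X) = E[X²] − (E[X])² = 134.907 − 123.354 = 11.5527.
SD(X) = √11.5527 = 3.39892.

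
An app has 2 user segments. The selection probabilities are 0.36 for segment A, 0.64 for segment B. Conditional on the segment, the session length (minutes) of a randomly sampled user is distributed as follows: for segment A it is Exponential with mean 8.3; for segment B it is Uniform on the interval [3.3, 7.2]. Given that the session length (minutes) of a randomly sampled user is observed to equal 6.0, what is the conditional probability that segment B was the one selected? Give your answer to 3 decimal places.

Likelihoods f(6.0 | ·): A: 0.0584755; B: 0.25641.
Posterior ∝ prior × likelihood. Numerator for B: 0.64·0.25641 = 0.164103.
Normalizing constant: 0.36·0.0584755 + 0.64·0.25641 = 0.185154.
P(B | observation) = 0.164103 / 0.185154 = 0.886304.

0.886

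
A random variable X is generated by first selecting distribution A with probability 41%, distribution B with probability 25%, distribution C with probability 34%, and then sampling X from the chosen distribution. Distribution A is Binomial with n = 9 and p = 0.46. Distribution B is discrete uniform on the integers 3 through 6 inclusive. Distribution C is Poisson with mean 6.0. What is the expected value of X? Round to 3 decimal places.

4.862

Component means — A: 4.14; B: 4.5; C: 6.
E[X] = 0.41·4.14 + 0.25·4.5 + 0.34·6 = 4.8624.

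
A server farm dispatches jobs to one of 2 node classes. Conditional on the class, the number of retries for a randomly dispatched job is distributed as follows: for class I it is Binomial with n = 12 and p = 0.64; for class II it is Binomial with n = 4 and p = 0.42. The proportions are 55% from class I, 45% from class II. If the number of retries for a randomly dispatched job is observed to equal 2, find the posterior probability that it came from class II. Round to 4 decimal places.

0.9966

Likelihoods P(X=2 | ·): I: 0.000988391; II: 0.356046.
Posterior ∝ prior × likelihood. Numerator for II: 0.45·0.356046 = 0.160221.
Normalizing constant: 0.55·0.000988391 + 0.45·0.356046 = 0.160764.
P(II | observation) = 0.160221 / 0.160764 = 0.996619.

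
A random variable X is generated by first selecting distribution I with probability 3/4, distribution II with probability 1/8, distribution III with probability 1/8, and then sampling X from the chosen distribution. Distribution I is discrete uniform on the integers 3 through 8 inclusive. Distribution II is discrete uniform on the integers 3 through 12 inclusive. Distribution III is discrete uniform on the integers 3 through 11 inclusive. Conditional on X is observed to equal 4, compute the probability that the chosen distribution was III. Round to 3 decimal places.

Likelihoods P(X=4 | ·): I: 0.166667; II: 0.1; III: 0.111111.
Posterior ∝ prior × likelihood. Numerator for III: 0.125·0.111111 = 0.0138889.
Normalizing constant: 0.75·0.166667 + 0.125·0.1 + 0.125·0.111111 = 0.151389.
P(III | observation) = 0.0138889 / 0.151389 = 0.0917431.

0.092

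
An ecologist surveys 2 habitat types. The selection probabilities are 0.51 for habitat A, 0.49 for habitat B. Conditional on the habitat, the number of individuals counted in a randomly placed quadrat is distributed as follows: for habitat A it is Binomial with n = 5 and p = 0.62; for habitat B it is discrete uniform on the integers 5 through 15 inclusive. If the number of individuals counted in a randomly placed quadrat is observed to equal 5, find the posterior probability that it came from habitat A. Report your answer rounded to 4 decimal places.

0.5119

Likelihoods P(X=5 | ·): A: 0.0916133; B: 0.0909091.
Posterior ∝ prior × likelihood. Numerator for A: 0.51·0.0916133 = 0.0467228.
Normalizing constant: 0.51·0.0916133 + 0.49·0.0909091 = 0.0912682.
P(A | observation) = 0.0467228 / 0.0912682 = 0.511928.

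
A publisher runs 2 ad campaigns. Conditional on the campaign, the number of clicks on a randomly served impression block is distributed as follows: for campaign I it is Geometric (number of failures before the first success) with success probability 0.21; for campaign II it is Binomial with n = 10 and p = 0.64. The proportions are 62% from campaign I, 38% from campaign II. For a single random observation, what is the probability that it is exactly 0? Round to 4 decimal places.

Conditional on each campaign, P(X = 0): I: 0.21; II: 3.65616e-05.
By total probability, P(X = 0) = 0.62·0.21 + 0.38·3.65616e-05 = 0.130214.

0.1302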